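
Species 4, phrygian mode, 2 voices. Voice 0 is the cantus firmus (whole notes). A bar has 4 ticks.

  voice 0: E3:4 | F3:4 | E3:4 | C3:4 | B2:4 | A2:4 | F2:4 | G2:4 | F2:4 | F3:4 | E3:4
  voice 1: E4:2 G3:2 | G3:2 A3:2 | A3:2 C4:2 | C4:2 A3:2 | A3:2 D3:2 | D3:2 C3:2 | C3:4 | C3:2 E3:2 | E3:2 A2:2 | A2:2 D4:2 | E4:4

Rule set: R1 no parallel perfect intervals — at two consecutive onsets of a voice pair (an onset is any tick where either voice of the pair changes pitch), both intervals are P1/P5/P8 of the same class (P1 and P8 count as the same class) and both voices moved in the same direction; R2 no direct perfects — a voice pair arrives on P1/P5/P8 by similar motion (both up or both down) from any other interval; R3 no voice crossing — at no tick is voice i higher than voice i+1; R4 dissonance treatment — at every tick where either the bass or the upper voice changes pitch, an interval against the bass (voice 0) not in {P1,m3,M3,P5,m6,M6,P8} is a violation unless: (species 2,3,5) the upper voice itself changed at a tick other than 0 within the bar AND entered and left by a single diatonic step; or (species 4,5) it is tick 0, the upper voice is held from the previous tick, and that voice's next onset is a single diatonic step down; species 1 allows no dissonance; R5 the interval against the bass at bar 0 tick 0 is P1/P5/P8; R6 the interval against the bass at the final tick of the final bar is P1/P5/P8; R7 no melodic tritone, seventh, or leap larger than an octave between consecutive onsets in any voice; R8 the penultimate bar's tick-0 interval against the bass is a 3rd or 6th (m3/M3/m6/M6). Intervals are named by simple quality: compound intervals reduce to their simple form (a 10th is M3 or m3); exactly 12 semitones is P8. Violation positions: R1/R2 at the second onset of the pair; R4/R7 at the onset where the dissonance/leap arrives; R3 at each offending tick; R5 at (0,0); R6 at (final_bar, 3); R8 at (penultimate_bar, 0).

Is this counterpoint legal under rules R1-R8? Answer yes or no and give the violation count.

No (8 violations)

bar 0: v0=E3 v1=E4 (P8)
bar 1: v0=F3 v1=G3 (M2)
bar 2: v0=E3 v1=A3 (P4)
bar 3: v0=C3 v1=C4 (P8)
bar 4: v0=B2 v1=A3 (m7)
bar 5: v0=A2 v1=D3 (P4)
bar 6: v0=F2 v1=C3 (P5)
bar 7: v0=G2 v1=C3 (P4)
bar 8: v0=F2 v1=E3 (M7)
bar 9: v0=F3 v1=A2 (m6)
bar 10: v0=E3 v1=E4 (P8)
  R4 @ bar1.0: F3/G3 M2 untreated
  R4 @ bar2.0: E3/A3 P4 untreated
  R4 @ bar4.0: B2/A3 m7 untreated
  R4 @ bar7.0: G2/C3 P4 untreated
  R4 @ bar8.0: F2/E3 M7 untreated
  R3 @ bar9.0: F3 above A2
  R3 @ bar9.1: F3 above A2
  R7 @ bar9.2: A2->D4 leap 17st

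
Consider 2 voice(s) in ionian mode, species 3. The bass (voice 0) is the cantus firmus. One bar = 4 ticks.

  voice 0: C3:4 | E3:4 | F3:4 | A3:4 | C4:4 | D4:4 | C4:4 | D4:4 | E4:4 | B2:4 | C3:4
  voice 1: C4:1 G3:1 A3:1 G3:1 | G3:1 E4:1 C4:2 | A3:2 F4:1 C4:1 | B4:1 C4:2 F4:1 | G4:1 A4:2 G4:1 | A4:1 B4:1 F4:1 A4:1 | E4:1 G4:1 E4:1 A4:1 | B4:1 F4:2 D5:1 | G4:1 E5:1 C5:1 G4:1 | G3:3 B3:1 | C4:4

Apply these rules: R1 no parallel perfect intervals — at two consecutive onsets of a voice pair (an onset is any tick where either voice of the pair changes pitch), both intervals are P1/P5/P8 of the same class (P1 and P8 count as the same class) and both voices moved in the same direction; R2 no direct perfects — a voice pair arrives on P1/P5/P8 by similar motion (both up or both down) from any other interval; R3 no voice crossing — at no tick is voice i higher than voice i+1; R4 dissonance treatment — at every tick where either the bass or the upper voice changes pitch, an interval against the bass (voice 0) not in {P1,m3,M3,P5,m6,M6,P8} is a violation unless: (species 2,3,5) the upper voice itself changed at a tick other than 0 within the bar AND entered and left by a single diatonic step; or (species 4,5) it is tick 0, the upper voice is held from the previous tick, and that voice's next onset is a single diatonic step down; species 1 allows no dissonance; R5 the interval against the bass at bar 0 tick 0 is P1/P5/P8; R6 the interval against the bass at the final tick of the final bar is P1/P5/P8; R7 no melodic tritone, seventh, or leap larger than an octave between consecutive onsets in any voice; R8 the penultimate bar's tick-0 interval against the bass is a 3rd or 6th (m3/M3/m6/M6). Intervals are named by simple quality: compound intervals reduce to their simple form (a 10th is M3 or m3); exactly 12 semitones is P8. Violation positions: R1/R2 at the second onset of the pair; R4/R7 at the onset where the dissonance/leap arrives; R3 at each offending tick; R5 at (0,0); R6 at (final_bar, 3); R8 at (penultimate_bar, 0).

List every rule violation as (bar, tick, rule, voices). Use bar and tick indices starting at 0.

(3, 0, R4, (0, 1))
(3, 0, R7, (1,))
(3, 1, R7, (1,))
(4, 0, R2, (0, 1))
(5, 0, R1, (0, 1))
(5, 2, R7, (1,))
(7, 1, R7, (1,))
(9, 0, R7, (0,))
(10, 0, R1, (0, 1))

bar 0: v0=C3 v1=C4 downbeat P8
bar 1: v0=E3 v1=G3 downbeat m3
bar 2: v0=F3 v1=A3 downbeat M3
bar 3: v0=A3 v1=B4 downbeat M2
bar 4: v0=C4 v1=G4 downbeat P5
bar 5: v0=D4 v1=A4 downbeat P5
bar 6: v0=C4 v1=E4 downbeat M3
bar 7: v0=D4 v1=B4 downbeat M6
bar 8: v0=E4 v1=G4 downbeat m3
bar 9: v0=B2 v1=G3 downbeat m6
bar 10: v0=C3 v1=C4 downbeat P8
  -> R4 @ bar 3 tick 0 v(0, 1): A3/B4 M2 untreated
  -> R7 @ bar 3 tick 0 v(1,): C4->B4 leap 11st
  -> R7 @ bar 3 tick 1 v(1,): B4->C4 leap 11st
  -> R2 @ bar 4 tick 0 v(0, 1): A3/F4 m6 -> C4/G4 P5 similar
  -> R1 @ bar 5 tick 0 v(0, 1): C4/G4 P5 -> D4/A4 P5 similar
  -> R7 @ bar 5 tick 2 v(1,): B4->F4 leap 6st
  -> R7 @ bar 7 tick 1 v(1,): B4->F4 leap 6st
  -> R7 @ bar 9 tick 0 v(0,): E4->B2 leap 17st
  -> R1 @ bar 10 tick 0 v(0, 1): B2/B3 P8 -> C3/C4 P8 similar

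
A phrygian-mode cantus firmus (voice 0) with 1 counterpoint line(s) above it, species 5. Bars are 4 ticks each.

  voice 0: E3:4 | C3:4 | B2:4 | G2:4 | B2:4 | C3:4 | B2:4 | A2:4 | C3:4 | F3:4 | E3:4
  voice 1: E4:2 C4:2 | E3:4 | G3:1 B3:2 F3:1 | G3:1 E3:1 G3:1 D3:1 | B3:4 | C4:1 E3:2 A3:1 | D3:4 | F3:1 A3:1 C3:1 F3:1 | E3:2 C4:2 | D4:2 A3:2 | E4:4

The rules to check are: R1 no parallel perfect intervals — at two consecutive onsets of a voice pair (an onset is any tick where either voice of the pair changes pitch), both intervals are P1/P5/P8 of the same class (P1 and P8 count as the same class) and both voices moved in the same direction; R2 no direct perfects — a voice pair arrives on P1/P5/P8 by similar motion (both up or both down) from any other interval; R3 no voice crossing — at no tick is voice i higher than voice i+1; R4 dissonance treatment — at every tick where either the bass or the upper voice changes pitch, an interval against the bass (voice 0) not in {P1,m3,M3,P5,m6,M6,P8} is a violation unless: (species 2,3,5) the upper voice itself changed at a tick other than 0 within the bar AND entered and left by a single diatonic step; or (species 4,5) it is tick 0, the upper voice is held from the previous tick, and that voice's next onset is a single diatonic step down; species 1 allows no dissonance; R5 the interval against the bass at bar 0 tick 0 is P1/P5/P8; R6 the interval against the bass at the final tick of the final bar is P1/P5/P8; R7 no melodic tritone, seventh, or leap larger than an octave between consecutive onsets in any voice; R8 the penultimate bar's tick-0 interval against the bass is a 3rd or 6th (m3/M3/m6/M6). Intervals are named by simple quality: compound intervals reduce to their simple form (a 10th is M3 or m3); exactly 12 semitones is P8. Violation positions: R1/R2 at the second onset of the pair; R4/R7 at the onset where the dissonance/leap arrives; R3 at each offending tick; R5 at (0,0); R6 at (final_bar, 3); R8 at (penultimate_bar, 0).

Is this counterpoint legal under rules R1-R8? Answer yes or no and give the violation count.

No (4 violations)

bar 0: v0=E3 v1=E4 (P8)
bar 1: v0=C3 v1=E3 (M3)
bar 2: v0=B2 v1=G3 (m6)
bar 3: v0=G2 v1=G3 (P8)
bar 4: v0=B2 v1=B3 (P8)
bar 5: v0=C3 v1=C4 (P8)
bar 6: v0=B2 v1=D3 (m3)
bar 7: v0=A2 v1=F3 (m6)
bar 8: v0=C3 v1=E3 (M3)
bar 9: v0=F3 v1=D4 (M6)
bar 10: v0=E3 v1=E4 (P8)
  R4 @ bar2.3: B2/F3 TT untreated
  R7 @ bar2.3: B3->F3 leap 6st
  R2 @ bar4.0: G2/D3 P5 -> B2/B3 P8 similar
  R1 @ bar5.0: B2/B3 P8 -> C3/C4 P8 similar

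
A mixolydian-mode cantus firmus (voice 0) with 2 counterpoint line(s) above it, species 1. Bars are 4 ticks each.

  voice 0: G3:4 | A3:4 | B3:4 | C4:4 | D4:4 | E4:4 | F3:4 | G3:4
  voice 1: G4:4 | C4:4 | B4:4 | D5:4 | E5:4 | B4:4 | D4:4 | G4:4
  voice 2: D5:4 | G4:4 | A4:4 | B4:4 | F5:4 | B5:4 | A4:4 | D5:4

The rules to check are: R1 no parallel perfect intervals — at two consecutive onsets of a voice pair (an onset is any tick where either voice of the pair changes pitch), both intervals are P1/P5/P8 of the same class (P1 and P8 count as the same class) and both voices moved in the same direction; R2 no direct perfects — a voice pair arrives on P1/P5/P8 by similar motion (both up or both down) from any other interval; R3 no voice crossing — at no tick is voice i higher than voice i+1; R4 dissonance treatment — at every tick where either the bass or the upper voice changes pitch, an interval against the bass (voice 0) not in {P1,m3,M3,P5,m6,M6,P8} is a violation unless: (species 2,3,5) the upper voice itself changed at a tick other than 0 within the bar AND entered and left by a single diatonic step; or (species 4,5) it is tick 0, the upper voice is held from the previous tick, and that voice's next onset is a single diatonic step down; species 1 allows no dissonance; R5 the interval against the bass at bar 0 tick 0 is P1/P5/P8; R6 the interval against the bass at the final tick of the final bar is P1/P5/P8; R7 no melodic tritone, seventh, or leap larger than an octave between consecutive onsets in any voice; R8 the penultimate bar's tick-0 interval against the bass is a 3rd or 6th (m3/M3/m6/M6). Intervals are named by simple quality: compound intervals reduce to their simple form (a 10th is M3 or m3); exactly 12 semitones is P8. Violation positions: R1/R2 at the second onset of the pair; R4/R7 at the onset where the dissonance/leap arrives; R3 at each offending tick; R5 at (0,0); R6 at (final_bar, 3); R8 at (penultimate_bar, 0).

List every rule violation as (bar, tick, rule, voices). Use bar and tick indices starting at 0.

bar 0: v0=G3 v1=G4 v2=D5 downbeat P5
bar 1: v0=A3 v1=C4 v2=G4 downbeat m7
bar 2: v0=B3 v1=B4 v2=A4 downbeat m7
bar 3: v0=C4 v1=D5 v2=B4 downbeat M7
bar 4: v0=D4 v1=E5 v2=F5 downbeat m3
bar 5: v0=E4 v1=B4 v2=B5 downbeat P5
bar 6: v0=F3 v1=D4 v2=A4 downbeat M3
bar 7: v0=G3 v1=G4 v2=D5 downbeat P5
  -> R1 @ bar 1 tick 0 v(1, 2): G4/D5 P5 -> C4/G4 P5 similar
  -> R4 @ bar 1 tick 0 v(0, 2): A3/G4 m7 untreated
  -> R2 @ bar 2 tick 0 v(0, 1): A3/C4 m3 -> B3/B4 P8 similar
  -> R3 @ bar 2 tick 0 v(1, 2): B4 above A4
  -> R4 @ bar 2 tick 0 v(0, 2): B3/A4 m7 untreated
  -> R7 @ bar 2 tick 0 v(1,): C4->B4 leap 11st
  -> R3 @ bar 2 tick 1 v(1, 2): B4 above A4
  -> R3 @ bar 2 tick 2 v(1, 2): B4 above A4
  -> R3 @ bar 2 tick 3 v(1, 2): B4 above A4
  -> R3 @ bar 3 tick 0 v(1, 2): D5 above B4
  -> R4 @ bar 3 tick 0 v(0, 1): C4/D5 M2 untreated
  -> R4 @ bar 3 tick 0 v(0, 2): C4/B4 M7 untreated
  -> R3 @ bar 3 tick 1 v(1, 2): D5 above B4
  -> R3 @ bar 3 tick 2 v(1, 2): D5 above B4
  -> R3 @ bar 3 tick 3 v(1, 2): D5 above B4
  -> R4 @ bar 4 tick 0 v(0, 1): D4/E5 M2 untreated
  -> R7 @ bar 4 tick 0 v(2,): B4->F5 leap 6st
  -> R2 @ bar 5 tick 0 v(0, 2): D4/F5 m3 -> E4/B5 P5 similar
  -> R7 @ bar 5 tick 0 v(2,): F5->B5 leap 6st
  -> R2 @ bar 6 tick 0 v(1, 2): B4/B5 P8 -> D4/A4 P5 similar
  -> R7 @ bar 6 tick 0 v(0,): E4->F3 leap 11st
  -> R7 @ bar 6 tick 0 v(2,): B5->A4 leap 14st
  -> R1 @ bar 7 tick 0 v(1, 2): D4/A4 P5 -> G4/D5 P5 similar
  -> R2 @ bar 7 tick 0 v(0, 1): F3/D4 M6 -> G3/G4 P8 similar
  -> R2 @ bar 7 tick 0 v(0, 2): F3/A4 M3 -> G3/D5 P5 similar

(1, 0, R1, (1, 2))
(1, 0, R4, (0, 2))
(2, 0, R2, (0, 1))
(2, 0, R3, (1, 2))
(2, 0, R4, (0, 2))
(2, 0, R7, (1,))
(2, 1, R3, (1, 2))
(2, 2, R3, (1, 2))
(2, 3, R3, (1, 2))
(3, 0, R3, (1, 2))
(3, 0, R4, (0, 1))
(3, 0, R4, (0, 2))
(3, 1, R3, (1, 2))
(3, 2, R3, (1, 2))
(3, 3, R3, (1, 2))
(4, 0, R4, (0, 1))
(4, 0, R7, (2,))
(5, 0, R2, (0, 2))
(5, 0, R7, (2,))
(6, 0, R2, (1, 2))
(6, 0, R7, (0,))
(6, 0, R7, (2,))
(7, 0, R1, (1, 2))
(7, 0, R2, (0, 1))
(7, 0, R2, (0, 2))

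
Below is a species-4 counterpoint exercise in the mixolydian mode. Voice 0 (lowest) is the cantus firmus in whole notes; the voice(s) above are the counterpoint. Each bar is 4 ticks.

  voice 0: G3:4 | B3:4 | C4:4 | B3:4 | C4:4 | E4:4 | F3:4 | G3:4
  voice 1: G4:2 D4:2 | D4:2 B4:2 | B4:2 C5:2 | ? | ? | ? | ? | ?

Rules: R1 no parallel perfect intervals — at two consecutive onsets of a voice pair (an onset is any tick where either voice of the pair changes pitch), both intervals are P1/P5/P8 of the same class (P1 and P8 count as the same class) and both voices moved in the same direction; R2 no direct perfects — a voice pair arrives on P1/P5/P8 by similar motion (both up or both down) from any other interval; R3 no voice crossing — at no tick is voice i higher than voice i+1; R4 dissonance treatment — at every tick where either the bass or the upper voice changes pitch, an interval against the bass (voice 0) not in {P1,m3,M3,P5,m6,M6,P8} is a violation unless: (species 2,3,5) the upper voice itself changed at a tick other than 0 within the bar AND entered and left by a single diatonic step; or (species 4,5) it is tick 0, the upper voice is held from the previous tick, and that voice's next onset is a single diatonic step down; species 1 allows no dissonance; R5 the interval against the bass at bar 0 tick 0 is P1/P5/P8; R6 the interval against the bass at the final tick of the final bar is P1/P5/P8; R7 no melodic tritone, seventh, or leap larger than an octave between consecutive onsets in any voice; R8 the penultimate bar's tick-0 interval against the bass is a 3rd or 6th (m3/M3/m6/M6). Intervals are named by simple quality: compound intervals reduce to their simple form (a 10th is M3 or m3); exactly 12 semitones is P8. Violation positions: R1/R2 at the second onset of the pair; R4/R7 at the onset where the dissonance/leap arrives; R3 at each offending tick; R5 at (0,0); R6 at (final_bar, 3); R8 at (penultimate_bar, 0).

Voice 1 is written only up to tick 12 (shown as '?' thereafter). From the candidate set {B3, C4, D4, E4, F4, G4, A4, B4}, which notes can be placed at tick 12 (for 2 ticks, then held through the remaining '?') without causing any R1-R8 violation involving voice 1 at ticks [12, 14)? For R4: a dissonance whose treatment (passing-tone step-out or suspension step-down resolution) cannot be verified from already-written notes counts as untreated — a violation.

B3: violates R1,R7
C4: violates R4
D4: violates R7
E4: violates R4
F4: violates R4
G4: legal
A4: violates R4
B4: violates R1

{G4}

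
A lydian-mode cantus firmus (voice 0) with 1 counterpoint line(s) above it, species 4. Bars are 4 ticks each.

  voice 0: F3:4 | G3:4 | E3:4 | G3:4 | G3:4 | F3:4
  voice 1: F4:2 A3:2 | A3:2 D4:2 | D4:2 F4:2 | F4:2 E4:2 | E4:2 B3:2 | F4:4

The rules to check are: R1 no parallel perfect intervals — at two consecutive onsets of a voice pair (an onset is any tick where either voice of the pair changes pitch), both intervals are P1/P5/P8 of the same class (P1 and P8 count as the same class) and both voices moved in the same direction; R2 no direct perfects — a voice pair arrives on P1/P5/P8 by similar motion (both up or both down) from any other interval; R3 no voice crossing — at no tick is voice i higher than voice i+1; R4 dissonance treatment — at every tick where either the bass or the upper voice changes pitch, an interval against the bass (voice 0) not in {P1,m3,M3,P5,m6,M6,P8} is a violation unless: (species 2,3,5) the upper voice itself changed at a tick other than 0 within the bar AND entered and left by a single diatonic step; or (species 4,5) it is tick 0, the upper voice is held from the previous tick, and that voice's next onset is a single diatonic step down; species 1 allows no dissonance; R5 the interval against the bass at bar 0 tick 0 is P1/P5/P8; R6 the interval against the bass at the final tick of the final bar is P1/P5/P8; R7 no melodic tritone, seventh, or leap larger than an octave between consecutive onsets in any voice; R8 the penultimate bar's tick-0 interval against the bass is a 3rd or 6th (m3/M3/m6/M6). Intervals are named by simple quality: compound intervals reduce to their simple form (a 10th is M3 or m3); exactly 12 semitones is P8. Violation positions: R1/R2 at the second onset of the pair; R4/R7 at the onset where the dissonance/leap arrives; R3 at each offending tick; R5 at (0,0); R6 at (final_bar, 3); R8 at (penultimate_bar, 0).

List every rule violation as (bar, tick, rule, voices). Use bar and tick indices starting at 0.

bar 0: v0=F3 v1=F4 downbeat P8
bar 1: v0=G3 v1=A3 downbeat M2
bar 2: v0=E3 v1=D4 downbeat m7
bar 3: v0=G3 v1=F4 downbeat m7
bar 4: v0=G3 v1=E4 downbeat M6
bar 5: v0=F3 v1=F4 downbeat P8
  -> R4 @ bar 1 tick 0 v(0, 1): G3/A3 M2 untreated
  -> R4 @ bar 2 tick 0 v(0, 1): E3/D4 m7 untreated
  -> R4 @ bar 2 tick 2 v(0, 1): E3/F4 m2 untreated
  -> R7 @ bar 5 tick 0 v(1,): B3->F4 leap 6st

(1, 0, R4, (0, 1))
(2, 0, R4, (0, 1))
(2, 2, R4, (0, 1))
(5, 0, R7, (1,))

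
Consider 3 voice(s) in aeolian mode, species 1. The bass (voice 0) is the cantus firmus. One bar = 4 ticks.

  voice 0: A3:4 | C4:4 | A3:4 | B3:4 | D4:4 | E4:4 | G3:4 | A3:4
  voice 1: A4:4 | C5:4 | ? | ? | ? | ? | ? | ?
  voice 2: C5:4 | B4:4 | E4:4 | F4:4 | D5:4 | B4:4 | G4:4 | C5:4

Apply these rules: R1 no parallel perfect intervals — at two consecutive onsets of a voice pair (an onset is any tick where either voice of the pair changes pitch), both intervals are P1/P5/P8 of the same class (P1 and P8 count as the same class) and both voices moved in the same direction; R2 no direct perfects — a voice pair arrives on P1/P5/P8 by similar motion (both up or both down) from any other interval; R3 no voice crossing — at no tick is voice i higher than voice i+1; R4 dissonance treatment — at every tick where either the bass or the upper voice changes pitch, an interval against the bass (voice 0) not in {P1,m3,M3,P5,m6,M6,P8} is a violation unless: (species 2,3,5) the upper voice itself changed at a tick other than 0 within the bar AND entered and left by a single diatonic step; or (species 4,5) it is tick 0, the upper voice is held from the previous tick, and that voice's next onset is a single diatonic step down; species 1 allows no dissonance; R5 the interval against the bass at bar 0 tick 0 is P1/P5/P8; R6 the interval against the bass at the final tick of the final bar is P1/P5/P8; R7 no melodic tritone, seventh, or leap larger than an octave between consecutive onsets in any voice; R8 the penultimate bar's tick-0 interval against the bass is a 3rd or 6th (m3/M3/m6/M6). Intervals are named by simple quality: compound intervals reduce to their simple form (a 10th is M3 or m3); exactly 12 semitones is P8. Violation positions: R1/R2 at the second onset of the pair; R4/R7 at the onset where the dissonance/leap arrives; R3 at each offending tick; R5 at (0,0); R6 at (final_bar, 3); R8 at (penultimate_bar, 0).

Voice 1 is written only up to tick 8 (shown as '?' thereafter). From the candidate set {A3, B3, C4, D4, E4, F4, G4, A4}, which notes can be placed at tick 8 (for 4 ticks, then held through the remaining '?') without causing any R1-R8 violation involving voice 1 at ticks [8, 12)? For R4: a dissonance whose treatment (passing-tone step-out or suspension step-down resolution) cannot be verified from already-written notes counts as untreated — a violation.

A3: violates R1,R2,R7
B3: violates R4,R7
C4: legal
D4: violates R4,R7
E4: violates R2
F4: violates R3
G4: violates R3,R4
A4: violates R1,R3

{C4}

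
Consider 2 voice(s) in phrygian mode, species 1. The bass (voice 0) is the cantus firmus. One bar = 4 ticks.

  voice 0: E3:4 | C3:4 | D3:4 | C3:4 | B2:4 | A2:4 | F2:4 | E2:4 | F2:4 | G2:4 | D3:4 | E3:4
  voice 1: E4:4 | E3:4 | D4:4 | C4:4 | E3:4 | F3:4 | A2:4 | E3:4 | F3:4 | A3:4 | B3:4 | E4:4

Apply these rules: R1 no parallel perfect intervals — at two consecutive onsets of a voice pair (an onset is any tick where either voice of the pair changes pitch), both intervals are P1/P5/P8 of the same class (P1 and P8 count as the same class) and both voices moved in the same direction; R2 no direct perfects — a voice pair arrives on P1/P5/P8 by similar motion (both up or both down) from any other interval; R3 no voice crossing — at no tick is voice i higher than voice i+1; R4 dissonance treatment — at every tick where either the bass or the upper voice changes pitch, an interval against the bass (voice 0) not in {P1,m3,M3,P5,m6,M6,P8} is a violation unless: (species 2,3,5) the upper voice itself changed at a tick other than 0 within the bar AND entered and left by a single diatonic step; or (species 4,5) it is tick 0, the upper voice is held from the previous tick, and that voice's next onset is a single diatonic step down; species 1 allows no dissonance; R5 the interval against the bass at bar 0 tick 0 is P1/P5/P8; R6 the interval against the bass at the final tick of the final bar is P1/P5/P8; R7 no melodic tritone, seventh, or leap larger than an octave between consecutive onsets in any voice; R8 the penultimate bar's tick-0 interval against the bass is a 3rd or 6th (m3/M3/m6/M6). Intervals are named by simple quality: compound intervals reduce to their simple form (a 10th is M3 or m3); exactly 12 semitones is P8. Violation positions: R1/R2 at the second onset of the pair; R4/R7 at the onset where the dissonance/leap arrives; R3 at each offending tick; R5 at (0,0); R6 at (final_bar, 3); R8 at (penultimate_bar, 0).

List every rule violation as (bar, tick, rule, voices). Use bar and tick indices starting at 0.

bar 0: v0=E3 v1=E4 downbeat P8
bar 1: v0=C3 v1=E3 downbeat M3
bar 2: v0=D3 v1=D4 downbeat P8
bar 3: v0=C3 v1=C4 downbeat P8
bar 4: v0=B2 v1=E3 downbeat P4
bar 5: v0=A2 v1=F3 downbeat m6
bar 6: v0=F2 v1=A2 downbeat M3
bar 7: v0=E2 v1=E3 downbeat P8
bar 8: v0=F2 v1=F3 downbeat P8
bar 9: v0=G2 v1=A3 downbeat M2
bar 10: v0=D3 v1=B3 downbeat M6
bar 11: v0=E3 v1=E4 downbeat P8
  -> R2 @ bar 2 tick 0 v(0, 1): C3/E3 M3 -> D3/D4 P8 similar
  -> R7 @ bar 2 tick 0 v(1,): E3->D4 leap 10st
  -> R1 @ bar 3 tick 0 v(0, 1): D3/D4 P8 -> C3/C4 P8 similar
  -> R4 @ bar 4 tick 0 v(0, 1): B2/E3 P4 untreated
  -> R1 @ bar 8 tick 0 v(0, 1): E2/E3 P8 -> F2/F3 P8 similar
  -> R4 @ bar 9 tick 0 v(0, 1): G2/A3 M2 untreated
  -> R2 @ bar 11 tick 0 v(0, 1): D3/B3 M6 -> E3/E4 P8 similar

(2, 0, R2, (0, 1))
(2, 0, R7, (1,))
(3, 0, R1, (0, 1))
(4, 0, R4, (0, 1))
(8, 0, R1, (0, 1))
(9, 0, R4, (0, 1))
(11, 0, R2, (0, 1))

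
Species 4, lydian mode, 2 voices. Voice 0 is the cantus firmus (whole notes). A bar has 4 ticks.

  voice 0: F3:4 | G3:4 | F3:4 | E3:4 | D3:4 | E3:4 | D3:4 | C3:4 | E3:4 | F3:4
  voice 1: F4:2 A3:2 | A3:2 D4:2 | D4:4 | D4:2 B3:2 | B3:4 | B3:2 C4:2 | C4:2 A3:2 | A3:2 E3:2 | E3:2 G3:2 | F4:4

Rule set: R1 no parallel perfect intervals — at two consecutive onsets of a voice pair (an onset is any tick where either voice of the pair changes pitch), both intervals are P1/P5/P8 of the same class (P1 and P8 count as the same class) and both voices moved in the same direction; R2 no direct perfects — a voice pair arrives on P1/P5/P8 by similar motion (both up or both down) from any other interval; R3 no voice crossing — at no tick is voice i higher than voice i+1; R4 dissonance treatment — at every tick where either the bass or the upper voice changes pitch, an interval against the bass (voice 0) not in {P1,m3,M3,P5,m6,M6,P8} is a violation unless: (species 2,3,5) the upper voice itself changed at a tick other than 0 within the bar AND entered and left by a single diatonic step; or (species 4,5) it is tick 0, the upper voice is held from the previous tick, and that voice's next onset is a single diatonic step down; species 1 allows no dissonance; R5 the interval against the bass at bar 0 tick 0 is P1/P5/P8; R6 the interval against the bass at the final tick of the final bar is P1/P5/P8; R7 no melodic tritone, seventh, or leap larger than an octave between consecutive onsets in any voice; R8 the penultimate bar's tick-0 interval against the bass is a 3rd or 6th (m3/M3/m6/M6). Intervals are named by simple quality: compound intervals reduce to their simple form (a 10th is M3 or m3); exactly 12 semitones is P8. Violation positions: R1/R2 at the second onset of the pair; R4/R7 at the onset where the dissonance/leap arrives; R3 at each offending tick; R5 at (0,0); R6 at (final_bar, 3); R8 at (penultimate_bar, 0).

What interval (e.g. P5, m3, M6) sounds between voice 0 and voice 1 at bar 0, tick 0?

P8

voice 0=F3 voice 1=F4 -> P8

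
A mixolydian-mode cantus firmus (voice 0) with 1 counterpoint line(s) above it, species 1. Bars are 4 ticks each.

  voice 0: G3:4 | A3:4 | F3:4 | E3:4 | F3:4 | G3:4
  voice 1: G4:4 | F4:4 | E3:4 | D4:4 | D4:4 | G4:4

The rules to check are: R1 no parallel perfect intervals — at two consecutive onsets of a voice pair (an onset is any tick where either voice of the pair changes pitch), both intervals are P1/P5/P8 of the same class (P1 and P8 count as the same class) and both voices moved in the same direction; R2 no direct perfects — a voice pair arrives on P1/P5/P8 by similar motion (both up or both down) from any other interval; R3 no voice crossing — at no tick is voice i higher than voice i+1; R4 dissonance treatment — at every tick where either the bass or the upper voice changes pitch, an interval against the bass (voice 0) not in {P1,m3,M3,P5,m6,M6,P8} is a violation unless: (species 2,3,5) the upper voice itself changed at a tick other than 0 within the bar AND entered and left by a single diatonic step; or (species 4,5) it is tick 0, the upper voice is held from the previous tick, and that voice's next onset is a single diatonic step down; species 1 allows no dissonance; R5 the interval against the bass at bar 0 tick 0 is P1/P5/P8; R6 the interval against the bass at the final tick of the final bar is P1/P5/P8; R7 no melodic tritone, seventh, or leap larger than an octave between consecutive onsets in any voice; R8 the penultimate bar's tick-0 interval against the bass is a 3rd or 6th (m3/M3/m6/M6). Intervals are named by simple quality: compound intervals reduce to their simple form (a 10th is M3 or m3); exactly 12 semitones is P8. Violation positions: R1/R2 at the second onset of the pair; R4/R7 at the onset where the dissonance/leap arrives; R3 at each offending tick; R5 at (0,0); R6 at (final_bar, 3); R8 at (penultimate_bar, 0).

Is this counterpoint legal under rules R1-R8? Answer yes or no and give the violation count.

No (9 violations)

bar 0: v0=G3 v1=G4 (P8)
bar 1: v0=A3 v1=F4 (m6)
bar 2: v0=F3 v1=E3 (m2)
bar 3: v0=E3 v1=D4 (m7)
bar 4: v0=F3 v1=D4 (M6)
bar 5: v0=G3 v1=G4 (P8)
  R3 @ bar2.0: F3 above E3
  R4 @ bar2.0: F3/E3 m2 untreated
  R7 @ bar2.0: F4->E3 leap 13st
  R3 @ bar2.1: F3 above E3
  R3 @ bar2.2: F3 above E3
  R3 @ bar2.3: F3 above E3
  R4 @ bar3.0: E3/D4 m7 untreated
  R7 @ bar3.0: E3->D4 leap 10st
  R2 @ bar5.0: F3/D4 M6 -> G3/G4 P8 similar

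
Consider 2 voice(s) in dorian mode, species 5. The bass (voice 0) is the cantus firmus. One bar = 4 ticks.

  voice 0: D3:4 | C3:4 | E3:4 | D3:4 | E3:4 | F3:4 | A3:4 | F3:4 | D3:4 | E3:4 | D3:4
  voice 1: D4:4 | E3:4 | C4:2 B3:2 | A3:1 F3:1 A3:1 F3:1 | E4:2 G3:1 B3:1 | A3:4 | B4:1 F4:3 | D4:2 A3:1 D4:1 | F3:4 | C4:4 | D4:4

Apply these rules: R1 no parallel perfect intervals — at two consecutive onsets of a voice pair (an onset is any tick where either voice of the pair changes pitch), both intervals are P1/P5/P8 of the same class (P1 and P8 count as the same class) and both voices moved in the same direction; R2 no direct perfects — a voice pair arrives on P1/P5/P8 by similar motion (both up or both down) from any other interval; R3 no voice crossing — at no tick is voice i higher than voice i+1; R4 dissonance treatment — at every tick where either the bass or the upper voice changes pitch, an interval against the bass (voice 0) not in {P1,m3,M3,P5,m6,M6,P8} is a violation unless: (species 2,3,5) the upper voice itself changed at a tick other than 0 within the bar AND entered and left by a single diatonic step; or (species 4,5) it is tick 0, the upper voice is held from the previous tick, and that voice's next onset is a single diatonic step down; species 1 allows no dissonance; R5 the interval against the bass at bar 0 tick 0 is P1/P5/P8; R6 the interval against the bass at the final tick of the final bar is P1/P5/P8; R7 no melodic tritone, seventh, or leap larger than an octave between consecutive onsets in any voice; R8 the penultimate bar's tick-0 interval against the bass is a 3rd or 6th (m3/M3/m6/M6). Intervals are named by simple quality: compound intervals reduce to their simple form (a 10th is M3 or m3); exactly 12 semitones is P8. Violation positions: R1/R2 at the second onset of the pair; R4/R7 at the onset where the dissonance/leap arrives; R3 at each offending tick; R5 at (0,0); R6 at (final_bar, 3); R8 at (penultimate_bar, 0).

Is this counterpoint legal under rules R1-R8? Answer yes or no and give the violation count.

bar 0: v0=D3 v1=D4 (P8)
bar 1: v0=C3 v1=E3 (M3)
bar 2: v0=E3 v1=C4 (m6)
bar 3: v0=D3 v1=A3 (P5)
bar 4: v0=E3 v1=E4 (P8)
bar 5: v0=F3 v1=A3 (M3)
bar 6: v0=A3 v1=B4 (M2)
bar 7: v0=F3 v1=D4 (M6)
bar 8: v0=D3 v1=F3 (m3)
bar 9: v0=E3 v1=C4 (m6)
bar 10: v0=D3 v1=D4 (P8)
  R7 @ bar1.0: D4->E3 leap 10st
  R1 @ bar3.0: E3/B3 P5 -> D3/A3 P5 similar
  R2 @ bar4.0: D3/F3 m3 -> E3/E4 P8 similar
  R7 @ bar4.0: F3->E4 leap 11st
  R4 @ bar6.0: A3/B4 M2 untreated
  R7 @ bar6.0: A3->B4 leap 14st
  R7 @ bar6.1: B4->F4 leap 6st

No (7 violations)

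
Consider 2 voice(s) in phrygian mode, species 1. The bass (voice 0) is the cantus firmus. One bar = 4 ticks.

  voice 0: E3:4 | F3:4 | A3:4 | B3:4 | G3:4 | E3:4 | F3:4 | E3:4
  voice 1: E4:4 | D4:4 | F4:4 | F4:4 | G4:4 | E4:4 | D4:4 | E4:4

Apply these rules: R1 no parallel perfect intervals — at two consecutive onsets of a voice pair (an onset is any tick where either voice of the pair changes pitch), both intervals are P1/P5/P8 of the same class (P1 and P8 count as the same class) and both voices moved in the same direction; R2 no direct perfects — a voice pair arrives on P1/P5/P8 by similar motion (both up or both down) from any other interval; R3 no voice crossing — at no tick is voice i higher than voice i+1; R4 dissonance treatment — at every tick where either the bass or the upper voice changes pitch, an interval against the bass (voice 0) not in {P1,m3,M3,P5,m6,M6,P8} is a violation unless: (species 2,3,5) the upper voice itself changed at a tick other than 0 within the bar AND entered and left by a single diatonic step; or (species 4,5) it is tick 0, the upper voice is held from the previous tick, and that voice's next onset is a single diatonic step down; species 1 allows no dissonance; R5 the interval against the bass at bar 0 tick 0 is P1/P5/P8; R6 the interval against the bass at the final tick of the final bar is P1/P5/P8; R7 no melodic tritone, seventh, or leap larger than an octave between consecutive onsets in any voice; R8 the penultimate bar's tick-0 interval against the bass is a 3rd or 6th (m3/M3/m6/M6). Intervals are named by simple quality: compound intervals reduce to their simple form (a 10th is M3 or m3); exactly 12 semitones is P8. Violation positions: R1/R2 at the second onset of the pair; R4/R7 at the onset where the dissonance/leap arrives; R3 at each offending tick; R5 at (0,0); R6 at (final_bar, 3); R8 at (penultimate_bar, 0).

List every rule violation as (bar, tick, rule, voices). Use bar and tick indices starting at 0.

bar 0: v0=E3 v1=E4 downbeat P8
bar 1: v0=F3 v1=D4 downbeat M6
bar 2: v0=A3 v1=F4 downbeat m6
bar 3: v0=B3 v1=F4 downbeat TT
bar 4: v0=G3 v1=G4 downbeat P8
bar 5: v0=E3 v1=E4 downbeat P8
bar 6: v0=F3 v1=D4 downbeat M6
bar 7: v0=E3 v1=E4 downbeat P8
  -> R4 @ bar 3 tick 0 v(0, 1): B3/F4 TT untreated
  -> R1 @ bar 5 tick 0 v(0, 1): G3/G4 P8 -> E3/E4 P8 similar

(3, 0, R4, (0, 1))
(5, 0, R1, (0, 1))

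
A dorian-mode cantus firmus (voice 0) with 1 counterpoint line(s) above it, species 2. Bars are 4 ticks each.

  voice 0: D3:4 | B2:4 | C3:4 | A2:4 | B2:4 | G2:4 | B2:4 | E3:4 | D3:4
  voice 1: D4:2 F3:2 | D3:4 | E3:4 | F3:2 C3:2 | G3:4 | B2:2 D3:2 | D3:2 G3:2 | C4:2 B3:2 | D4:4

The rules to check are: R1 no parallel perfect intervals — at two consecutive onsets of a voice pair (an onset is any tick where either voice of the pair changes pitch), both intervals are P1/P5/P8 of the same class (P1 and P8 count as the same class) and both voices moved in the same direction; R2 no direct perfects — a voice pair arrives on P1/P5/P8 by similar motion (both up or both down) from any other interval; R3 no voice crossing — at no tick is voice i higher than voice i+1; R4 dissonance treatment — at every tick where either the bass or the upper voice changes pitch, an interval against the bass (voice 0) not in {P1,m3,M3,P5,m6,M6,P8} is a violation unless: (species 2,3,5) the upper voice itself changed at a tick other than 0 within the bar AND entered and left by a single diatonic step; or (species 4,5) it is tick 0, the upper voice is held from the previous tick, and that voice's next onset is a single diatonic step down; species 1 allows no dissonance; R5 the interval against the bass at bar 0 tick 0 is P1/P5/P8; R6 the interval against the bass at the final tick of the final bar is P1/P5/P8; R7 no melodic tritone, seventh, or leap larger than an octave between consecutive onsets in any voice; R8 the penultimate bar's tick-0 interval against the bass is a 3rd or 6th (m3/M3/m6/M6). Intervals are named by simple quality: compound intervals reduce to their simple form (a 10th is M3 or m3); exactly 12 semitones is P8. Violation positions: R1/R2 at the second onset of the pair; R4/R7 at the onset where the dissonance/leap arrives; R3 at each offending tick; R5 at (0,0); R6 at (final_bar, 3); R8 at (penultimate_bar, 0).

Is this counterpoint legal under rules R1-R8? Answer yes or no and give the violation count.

bar 0: v0=D3 v1=D4 (P8)
bar 1: v0=B2 v1=D3 (m3)
bar 2: v0=C3 v1=E3 (M3)
bar 3: v0=A2 v1=F3 (m6)
bar 4: v0=B2 v1=G3 (m6)
bar 5: v0=G2 v1=B2 (M3)
bar 6: v0=B2 v1=D3 (m3)
bar 7: v0=E3 v1=C4 (m6)
bar 8: v0=D3 v1=D4 (P8)

Yes (0 violations)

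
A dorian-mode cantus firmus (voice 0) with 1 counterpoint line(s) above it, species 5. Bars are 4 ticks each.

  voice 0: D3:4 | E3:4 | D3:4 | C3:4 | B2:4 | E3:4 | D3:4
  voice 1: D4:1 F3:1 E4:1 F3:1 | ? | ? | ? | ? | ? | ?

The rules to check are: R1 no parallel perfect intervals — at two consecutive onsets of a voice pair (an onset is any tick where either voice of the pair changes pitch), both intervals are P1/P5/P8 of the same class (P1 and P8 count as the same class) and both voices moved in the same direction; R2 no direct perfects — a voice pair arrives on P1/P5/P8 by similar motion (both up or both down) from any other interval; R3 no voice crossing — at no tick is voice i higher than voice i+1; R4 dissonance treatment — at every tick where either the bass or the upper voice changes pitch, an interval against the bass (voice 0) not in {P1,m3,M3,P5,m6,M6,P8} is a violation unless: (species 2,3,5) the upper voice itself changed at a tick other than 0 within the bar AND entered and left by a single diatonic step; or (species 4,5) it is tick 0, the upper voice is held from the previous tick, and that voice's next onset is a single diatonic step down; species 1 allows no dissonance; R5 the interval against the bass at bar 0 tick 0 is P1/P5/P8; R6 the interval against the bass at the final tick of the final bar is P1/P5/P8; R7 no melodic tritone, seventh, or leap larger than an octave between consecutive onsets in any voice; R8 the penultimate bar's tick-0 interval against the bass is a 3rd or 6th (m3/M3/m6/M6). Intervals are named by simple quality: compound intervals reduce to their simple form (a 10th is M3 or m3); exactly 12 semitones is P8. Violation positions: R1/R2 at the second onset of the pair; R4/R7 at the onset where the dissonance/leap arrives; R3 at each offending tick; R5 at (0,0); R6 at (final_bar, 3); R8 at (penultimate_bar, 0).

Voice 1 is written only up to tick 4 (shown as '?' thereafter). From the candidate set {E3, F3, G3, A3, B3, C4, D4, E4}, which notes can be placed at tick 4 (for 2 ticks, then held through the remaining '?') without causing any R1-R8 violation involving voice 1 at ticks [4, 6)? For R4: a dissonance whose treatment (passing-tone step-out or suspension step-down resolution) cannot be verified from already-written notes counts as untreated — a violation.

E3: legal
F3: violates R4
G3: legal
A3: violates R4
B3: violates R2,R7
C4: legal
D4: violates R4
E4: violates R2,R7

{C4, E3, G3}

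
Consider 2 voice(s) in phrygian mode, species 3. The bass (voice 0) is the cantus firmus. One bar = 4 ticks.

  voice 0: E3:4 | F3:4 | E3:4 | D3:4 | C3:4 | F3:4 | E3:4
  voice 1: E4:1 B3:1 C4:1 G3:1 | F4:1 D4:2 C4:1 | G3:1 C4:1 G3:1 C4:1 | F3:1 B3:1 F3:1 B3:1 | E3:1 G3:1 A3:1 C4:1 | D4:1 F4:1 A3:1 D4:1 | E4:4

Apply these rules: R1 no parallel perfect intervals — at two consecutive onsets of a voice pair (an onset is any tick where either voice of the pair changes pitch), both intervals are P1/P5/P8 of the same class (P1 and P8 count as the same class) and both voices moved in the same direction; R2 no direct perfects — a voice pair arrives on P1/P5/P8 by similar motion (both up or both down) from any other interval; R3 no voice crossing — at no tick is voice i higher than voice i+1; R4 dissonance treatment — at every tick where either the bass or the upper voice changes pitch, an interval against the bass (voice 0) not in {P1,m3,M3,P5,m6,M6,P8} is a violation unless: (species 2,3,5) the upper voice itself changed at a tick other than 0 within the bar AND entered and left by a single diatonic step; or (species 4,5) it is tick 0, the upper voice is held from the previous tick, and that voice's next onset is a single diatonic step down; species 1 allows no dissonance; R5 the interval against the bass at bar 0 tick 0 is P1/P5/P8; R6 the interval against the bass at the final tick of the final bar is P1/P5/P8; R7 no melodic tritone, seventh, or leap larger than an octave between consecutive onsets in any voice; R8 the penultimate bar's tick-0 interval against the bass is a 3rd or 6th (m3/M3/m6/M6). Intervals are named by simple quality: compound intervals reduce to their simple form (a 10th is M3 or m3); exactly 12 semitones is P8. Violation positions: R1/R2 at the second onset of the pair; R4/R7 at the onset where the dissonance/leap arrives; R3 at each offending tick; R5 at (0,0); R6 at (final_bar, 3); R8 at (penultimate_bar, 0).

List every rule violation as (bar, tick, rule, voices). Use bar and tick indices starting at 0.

(1, 0, R2, (0, 1))
(1, 0, R7, (1,))
(3, 1, R7, (1,))
(3, 2, R7, (1,))
(3, 3, R7, (1,))

bar 0: v0=E3 v1=E4 downbeat P8
bar 1: v0=F3 v1=F4 downbeat P8
bar 2: v0=E3 v1=G3 downbeat m3
bar 3: v0=D3 v1=F3 downbeat m3
bar 4: v0=C3 v1=E3 downbeat M3
bar 5: v0=F3 v1=D4 downbeat M6
bar 6: v0=E3 v1=E4 downbeat P8
  -> R2 @ bar 1 tick 0 v(0, 1): E3/G3 m3 -> F3/F4 P8 similar
  -> R7 @ bar 1 tick 0 v(1,): G3->F4 leap 10st
  -> R7 @ bar 3 tick 1 v(1,): F3->B3 leap 6st
  -> R7 @ bar 3 tick 2 v(1,): B3->F3 leap 6st
  -> R7 @ bar 3 tick 3 v(1,): F3->B3 leap 6st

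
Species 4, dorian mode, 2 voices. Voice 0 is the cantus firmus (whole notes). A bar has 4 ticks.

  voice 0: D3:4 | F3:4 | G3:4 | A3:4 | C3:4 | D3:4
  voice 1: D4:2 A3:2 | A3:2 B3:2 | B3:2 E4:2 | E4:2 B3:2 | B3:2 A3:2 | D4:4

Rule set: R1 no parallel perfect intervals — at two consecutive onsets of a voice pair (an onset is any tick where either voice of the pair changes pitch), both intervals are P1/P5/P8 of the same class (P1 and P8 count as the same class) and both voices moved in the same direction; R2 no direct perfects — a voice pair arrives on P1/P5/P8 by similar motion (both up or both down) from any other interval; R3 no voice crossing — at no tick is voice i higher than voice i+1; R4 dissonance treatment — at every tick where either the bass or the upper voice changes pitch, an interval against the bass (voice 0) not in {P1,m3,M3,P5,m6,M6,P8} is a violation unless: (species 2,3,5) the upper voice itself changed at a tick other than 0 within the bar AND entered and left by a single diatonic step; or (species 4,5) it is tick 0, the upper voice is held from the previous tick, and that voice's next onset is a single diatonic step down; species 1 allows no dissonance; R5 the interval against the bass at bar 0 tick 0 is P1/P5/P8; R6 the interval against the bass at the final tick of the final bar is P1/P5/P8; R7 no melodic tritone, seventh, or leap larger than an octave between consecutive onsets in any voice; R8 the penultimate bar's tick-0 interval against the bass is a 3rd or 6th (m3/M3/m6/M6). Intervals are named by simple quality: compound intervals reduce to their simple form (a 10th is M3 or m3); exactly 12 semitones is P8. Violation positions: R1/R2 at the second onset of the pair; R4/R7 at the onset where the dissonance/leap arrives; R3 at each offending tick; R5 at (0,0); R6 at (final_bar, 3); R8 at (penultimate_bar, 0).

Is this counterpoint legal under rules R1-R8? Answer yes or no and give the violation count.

No (4 violations)

bar 0: v0=D3 v1=D4 (P8)
bar 1: v0=F3 v1=A3 (M3)
bar 2: v0=G3 v1=B3 (M3)
bar 3: v0=A3 v1=E4 (P5)
bar 4: v0=C3 v1=B3 (M7)
bar 5: v0=D3 v1=D4 (P8)
  R4 @ bar1.2: F3/B3 TT untreated
  R4 @ bar3.2: A3/B3 M2 untreated
  R8 @ bar4.0: penult M7 not 3rd/6th
  R2 @ bar5.0: C3/A3 M6 -> D3/D4 P8 similar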